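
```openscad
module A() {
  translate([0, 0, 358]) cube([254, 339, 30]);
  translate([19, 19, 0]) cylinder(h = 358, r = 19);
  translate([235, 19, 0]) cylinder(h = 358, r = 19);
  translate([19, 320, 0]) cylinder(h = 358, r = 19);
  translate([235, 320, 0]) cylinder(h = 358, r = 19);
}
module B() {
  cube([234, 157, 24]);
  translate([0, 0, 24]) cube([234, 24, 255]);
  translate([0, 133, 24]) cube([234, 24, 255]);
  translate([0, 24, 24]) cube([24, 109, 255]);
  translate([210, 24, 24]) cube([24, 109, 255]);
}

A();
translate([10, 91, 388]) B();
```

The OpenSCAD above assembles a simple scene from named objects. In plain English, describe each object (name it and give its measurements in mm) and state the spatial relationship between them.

A is a four-legged stool. The seat is 254×339 mm, 30 mm thick, top at z = 388 mm. It stands on four round legs, each 38 mm in diameter, from z = 0 to the seat underside, each leg's axis is inset half a diameter from the nearest pair of seat edges (so the leg's bounding box is flush with the corner).

B is an open storage box with external size 234×157×279 mm and wall thickness 24 mm (the base is also 24 mm thick). The base covers the whole footprint; the four walls stand on the base, with the y-facing walls full-width and the x-facing walls fitting between their inner faces.

The open box is on top of the stool, centred.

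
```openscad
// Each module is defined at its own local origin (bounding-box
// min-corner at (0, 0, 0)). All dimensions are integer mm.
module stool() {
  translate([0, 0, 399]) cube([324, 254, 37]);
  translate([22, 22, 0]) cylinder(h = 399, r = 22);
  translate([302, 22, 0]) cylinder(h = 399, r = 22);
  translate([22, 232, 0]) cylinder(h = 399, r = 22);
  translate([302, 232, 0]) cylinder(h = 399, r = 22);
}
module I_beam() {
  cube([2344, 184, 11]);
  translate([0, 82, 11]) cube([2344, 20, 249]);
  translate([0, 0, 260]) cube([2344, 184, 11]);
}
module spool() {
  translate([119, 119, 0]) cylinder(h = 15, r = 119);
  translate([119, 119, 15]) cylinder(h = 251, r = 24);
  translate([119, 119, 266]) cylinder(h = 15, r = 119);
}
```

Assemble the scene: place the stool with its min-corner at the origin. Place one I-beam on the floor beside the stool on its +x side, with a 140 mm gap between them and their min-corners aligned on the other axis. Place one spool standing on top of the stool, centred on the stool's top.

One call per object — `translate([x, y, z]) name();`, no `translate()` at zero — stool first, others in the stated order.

stool();
translate([464, 0, 0]) I_beam();
translate([43, 8, 436]) spool();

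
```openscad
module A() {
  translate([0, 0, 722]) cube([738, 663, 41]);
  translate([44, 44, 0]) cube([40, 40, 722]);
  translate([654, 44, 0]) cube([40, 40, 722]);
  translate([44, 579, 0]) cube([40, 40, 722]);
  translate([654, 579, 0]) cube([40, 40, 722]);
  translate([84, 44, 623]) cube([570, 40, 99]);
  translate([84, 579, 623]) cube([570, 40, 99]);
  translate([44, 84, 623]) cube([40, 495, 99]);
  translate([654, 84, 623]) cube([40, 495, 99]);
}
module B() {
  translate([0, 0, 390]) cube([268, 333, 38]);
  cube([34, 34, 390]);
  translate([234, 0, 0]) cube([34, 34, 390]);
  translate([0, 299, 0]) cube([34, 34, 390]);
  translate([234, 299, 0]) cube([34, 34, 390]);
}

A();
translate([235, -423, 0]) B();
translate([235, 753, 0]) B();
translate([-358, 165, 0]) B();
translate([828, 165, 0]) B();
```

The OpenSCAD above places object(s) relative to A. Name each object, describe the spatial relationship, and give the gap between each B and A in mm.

Each stool's nearest face is 90 mm from the table's bounding box.

A is a table. B is a stool. Four stools sit around the table at the −y, +y, −x, +x sides. The gap between each stool and the table is 90 mm.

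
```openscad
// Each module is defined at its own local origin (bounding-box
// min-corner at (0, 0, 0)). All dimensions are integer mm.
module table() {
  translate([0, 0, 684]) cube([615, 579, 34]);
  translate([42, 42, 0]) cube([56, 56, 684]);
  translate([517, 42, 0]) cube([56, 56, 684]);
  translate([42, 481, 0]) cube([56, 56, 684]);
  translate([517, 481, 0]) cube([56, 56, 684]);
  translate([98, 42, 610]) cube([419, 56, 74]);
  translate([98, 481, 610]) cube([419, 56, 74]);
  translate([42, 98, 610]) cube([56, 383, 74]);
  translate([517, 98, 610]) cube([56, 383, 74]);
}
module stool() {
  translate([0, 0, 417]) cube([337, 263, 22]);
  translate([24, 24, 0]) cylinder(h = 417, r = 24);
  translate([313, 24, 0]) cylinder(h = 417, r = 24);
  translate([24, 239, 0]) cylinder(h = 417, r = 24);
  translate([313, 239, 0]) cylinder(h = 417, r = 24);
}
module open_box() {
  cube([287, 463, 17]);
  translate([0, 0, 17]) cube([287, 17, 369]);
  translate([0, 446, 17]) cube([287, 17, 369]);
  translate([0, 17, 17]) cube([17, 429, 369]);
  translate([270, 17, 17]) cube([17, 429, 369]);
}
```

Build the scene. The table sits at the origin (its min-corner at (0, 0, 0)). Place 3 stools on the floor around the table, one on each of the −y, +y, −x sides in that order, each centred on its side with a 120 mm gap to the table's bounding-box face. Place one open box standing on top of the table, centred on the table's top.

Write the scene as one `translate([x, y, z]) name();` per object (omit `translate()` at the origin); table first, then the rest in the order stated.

table();
translate([139, -383, 0]) stool();
translate([139, 699, 0]) stool();
translate([-457, 158, 0]) stool();
translate([164, 58, 718]) open_box();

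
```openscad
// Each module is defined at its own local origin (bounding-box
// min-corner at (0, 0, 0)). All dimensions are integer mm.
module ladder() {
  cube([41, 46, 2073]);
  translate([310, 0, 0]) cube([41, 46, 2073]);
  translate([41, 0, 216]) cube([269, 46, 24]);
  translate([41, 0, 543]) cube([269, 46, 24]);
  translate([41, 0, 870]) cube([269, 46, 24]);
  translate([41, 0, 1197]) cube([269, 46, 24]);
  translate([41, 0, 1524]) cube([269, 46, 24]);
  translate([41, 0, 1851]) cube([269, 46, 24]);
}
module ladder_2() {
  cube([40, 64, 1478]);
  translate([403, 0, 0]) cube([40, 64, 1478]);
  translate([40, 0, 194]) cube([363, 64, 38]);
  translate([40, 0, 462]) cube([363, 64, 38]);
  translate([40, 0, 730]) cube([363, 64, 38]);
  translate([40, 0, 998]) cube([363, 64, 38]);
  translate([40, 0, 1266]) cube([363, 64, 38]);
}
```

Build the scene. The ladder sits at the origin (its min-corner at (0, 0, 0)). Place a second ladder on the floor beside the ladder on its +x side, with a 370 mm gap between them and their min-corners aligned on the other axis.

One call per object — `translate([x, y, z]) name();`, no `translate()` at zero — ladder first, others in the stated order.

ladder();
translate([721, 0, 0]) ladder_2();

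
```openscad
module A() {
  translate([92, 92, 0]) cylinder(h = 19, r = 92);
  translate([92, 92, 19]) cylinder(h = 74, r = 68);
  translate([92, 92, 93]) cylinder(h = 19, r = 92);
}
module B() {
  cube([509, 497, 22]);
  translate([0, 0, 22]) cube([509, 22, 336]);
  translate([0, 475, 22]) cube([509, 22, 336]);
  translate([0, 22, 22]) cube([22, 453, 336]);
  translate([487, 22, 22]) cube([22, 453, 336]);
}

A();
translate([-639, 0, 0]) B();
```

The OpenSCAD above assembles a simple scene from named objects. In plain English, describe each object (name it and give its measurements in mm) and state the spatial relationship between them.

A is a spool: two coaxial disc flanges of radius 92 mm and thickness 19 mm, joined by a core cylinder of radius 68 mm and height 74 mm. The lower flange rests on z = 0 and the three cylinders share a vertical axis.

B is an open-topped rectangular box: outside dimensions 509×497×358 mm, with a uniform wall and base thickness of 22 mm. The base is a full 509×497 slab on the floor; four walls sit on top of the base. The front and back walls (the −y and +y sides) span the full width; the two side walls fit between them.

The open box is on the floor beside the spool on its −x side.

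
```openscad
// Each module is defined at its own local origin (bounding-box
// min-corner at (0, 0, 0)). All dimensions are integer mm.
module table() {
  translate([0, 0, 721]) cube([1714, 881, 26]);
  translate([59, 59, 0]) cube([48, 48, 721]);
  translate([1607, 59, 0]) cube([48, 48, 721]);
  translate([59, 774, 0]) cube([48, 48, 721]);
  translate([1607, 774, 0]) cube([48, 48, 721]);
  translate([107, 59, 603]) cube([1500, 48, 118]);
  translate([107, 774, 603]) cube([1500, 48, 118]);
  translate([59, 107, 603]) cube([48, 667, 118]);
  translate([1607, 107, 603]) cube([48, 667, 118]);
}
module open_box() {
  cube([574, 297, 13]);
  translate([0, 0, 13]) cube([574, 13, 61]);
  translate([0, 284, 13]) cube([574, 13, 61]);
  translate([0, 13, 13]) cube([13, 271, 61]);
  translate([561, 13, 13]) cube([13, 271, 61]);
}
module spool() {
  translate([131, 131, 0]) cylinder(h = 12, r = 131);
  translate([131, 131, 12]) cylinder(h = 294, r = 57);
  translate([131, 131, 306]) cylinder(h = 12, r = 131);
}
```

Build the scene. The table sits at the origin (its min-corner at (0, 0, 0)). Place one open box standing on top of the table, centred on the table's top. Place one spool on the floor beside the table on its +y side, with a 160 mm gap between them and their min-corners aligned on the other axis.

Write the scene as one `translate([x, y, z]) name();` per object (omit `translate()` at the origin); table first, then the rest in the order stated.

table();
translate([570, 292, 747]) open_box();
translate([0, 1041, 0]) spool();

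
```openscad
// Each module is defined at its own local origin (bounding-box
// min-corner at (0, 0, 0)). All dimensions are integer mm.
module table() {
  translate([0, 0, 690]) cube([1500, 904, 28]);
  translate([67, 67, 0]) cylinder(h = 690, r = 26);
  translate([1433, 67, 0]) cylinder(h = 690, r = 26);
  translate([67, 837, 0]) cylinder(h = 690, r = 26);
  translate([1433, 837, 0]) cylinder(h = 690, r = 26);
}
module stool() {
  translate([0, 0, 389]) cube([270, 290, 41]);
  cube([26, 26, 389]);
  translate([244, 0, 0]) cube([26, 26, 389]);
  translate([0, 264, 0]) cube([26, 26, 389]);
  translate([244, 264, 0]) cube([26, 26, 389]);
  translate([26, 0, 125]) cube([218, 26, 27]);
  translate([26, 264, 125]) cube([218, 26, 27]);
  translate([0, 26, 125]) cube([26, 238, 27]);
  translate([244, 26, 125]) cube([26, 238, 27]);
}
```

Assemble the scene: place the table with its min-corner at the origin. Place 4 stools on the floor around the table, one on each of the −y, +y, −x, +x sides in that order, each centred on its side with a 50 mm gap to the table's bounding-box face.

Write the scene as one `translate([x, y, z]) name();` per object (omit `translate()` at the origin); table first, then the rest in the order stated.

table();
translate([615, -340, 0]) stool();
translate([615, 954, 0]) stool();
translate([-320, 307, 0]) stool();
translate([1550, 307, 0]) stool();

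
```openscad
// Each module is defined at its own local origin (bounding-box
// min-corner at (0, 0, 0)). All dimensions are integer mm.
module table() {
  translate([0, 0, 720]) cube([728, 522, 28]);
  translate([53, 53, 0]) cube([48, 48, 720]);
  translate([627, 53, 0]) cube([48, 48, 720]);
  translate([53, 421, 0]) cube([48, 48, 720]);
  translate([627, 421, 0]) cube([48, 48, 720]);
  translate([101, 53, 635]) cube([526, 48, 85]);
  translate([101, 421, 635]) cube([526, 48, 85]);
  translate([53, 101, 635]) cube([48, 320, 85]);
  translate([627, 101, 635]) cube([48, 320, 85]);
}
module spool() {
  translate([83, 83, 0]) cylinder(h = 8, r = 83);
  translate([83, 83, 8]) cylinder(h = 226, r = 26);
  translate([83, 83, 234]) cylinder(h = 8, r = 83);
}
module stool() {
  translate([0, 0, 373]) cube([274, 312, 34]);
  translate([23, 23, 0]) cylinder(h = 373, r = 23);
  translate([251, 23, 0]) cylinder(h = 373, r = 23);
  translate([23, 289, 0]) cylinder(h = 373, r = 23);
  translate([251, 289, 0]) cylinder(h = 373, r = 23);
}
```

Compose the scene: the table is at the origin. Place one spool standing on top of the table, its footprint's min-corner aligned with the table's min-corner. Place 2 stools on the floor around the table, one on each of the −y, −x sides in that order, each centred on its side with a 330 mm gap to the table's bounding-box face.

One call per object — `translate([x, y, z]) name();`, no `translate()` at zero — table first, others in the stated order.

table();
translate([0, 0, 748]) spool();
translate([227, -642, 0]) stool();
translate([-604, 105, 0]) stool();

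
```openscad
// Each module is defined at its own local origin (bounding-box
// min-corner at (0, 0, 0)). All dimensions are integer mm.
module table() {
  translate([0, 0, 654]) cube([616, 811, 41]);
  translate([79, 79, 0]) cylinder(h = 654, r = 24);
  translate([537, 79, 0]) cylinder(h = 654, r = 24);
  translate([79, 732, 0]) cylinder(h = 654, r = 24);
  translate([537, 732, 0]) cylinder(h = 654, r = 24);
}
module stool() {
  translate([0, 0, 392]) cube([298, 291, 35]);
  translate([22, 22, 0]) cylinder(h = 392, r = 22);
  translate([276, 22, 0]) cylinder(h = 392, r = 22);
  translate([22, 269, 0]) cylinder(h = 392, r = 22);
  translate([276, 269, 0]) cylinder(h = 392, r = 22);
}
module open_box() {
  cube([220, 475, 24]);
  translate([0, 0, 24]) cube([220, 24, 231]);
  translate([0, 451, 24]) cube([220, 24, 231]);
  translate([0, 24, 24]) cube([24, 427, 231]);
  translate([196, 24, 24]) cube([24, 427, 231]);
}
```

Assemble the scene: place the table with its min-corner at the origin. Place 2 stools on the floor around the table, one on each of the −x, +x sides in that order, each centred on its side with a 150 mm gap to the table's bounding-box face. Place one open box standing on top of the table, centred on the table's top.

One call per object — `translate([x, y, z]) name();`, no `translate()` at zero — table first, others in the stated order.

table();
translate([-448, 260, 0]) stool();
translate([766, 260, 0]) stool();
translate([198, 168, 695]) open_box();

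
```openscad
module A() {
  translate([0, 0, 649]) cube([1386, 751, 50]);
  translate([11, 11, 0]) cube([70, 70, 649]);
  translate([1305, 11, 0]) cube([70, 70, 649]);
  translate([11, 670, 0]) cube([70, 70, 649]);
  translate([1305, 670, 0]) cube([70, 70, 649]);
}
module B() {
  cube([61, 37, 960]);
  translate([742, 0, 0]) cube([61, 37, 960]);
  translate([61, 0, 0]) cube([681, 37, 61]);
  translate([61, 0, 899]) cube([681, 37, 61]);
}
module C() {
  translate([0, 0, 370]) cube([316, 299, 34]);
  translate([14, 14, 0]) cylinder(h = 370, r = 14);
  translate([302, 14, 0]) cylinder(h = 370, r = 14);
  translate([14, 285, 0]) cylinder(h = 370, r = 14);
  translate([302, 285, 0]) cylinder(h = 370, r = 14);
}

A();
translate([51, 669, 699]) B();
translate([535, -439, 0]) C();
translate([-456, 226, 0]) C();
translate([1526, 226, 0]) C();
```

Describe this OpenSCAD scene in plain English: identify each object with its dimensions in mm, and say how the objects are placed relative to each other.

A is a table: top 1386 mm (x) × 751 mm (y), 50 mm thick, upper face at z = 699 mm, on four 70×70 mm square legs, each inset 11 mm from the nearest pair of top edges, running from z = 0 to the bottom of the top.

B is a picture frame with a 681×838 mm rectangular opening (x by z) and a uniform 61 mm border on every side. Frame depth is 37 mm along y. It is built from two vertical stiles running the full outside height and two horizontal rails spanning the gap between the stiles.

C is a four-legged stool. The seat is 316×299 mm, 34 mm thick, top at z = 404 mm. It stands on four round legs, each 28 mm in diameter, from z = 0 to the seat underside, each leg's axis is inset half a diameter from the nearest pair of seat edges (so the leg's bounding box is flush with the corner).

The picture frame is on top of the table. Three stools sit around the table at the −y, −x, +x sides.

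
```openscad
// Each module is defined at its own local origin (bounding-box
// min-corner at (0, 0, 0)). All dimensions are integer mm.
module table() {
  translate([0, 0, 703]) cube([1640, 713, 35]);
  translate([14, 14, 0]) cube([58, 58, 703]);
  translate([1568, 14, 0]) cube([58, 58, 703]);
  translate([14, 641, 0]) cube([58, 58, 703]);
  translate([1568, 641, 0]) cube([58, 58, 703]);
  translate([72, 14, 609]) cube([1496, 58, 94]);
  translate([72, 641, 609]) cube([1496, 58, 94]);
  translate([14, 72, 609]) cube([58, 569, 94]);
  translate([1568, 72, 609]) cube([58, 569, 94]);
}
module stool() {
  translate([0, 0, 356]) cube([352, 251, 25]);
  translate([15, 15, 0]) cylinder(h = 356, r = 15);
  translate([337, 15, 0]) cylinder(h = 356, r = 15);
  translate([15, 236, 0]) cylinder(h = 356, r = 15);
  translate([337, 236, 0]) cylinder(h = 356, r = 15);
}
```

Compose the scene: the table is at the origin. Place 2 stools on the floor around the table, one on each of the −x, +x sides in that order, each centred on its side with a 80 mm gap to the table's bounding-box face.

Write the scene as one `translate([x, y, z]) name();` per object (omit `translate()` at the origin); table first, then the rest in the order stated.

table();
translate([-432, 231, 0]) stool();
translate([1720, 231, 0]) stool();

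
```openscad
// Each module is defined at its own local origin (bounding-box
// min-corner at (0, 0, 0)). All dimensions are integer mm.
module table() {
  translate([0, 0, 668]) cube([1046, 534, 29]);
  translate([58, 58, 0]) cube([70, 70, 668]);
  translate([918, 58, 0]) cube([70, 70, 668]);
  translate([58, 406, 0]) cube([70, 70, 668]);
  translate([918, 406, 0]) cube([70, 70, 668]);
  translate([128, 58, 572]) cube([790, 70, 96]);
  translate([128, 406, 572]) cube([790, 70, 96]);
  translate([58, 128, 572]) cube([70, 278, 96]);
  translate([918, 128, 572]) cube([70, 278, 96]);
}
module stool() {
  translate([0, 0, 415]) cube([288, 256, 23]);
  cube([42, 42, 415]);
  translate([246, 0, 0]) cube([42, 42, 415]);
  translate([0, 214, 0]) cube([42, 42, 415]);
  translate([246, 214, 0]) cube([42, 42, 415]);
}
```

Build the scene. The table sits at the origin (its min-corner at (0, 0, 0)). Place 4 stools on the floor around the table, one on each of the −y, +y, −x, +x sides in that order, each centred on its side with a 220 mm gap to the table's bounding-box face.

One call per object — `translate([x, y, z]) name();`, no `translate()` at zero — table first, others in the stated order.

table();
translate([379, -476, 0]) stool();
translate([379, 754, 0]) stool();
translate([-508, 139, 0]) stool();
translate([1266, 139, 0]) stool();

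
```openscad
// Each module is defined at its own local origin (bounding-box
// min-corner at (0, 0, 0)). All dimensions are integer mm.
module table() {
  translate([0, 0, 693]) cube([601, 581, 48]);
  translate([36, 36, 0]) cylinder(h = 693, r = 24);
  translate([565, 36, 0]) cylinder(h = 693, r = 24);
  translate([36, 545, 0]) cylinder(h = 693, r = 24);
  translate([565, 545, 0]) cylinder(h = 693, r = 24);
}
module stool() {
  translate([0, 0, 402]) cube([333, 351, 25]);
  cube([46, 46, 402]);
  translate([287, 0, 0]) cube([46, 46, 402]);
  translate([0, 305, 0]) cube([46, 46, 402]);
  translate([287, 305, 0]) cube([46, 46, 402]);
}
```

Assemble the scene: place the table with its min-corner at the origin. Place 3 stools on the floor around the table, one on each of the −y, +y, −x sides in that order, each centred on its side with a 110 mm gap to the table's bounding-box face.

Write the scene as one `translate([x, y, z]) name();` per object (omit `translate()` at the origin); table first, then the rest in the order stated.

table();
translate([134, -461, 0]) stool();
translate([134, 691, 0]) stool();
translate([-443, 115, 0]) stool();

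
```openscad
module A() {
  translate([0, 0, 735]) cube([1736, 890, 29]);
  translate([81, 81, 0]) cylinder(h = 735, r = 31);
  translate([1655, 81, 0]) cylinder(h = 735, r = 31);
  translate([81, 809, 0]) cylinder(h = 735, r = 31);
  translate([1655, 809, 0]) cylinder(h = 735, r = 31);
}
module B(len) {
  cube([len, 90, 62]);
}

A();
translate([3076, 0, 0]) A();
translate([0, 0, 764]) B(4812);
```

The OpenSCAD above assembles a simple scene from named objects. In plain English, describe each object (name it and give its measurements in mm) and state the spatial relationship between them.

A is a table: top 1736 mm (x) × 890 mm (y), 29 mm thick, upper face at z = 764 mm, on four round legs of 62 mm diameter, each leg's bounding box inset 50 mm from the nearest pair of top edges, running from z = 0 to the bottom of the top.

B is a rectangular beam 4812 mm long (x), 90 mm deep (y), 62 mm thick (z).

The beam spans the tops of two tables placed 1340 mm apart, resting at z = 764 mm.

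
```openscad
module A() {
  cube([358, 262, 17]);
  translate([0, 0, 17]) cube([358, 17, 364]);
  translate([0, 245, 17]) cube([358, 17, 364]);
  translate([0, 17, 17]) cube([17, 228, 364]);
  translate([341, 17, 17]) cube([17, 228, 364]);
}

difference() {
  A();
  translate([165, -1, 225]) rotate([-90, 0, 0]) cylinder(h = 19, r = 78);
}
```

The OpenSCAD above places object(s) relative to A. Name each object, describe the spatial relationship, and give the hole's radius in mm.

A is an open box. The open box has a circular hole through its front wall. The hole's radius is 78 mm.

The subtracted cylinder has r = 78 mm.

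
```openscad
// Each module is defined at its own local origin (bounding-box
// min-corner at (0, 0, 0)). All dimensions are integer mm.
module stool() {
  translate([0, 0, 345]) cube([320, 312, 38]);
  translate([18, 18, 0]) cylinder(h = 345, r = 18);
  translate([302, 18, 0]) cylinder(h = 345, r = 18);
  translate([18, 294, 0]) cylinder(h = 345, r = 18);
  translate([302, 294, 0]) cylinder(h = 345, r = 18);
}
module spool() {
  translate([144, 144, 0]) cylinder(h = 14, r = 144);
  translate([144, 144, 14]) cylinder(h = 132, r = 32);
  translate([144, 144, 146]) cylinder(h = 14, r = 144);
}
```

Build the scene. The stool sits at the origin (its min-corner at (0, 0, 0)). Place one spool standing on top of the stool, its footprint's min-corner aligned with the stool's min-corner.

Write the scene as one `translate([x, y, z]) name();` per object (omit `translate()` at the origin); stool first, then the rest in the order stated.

stool();
translate([0, 0, 383]) spool();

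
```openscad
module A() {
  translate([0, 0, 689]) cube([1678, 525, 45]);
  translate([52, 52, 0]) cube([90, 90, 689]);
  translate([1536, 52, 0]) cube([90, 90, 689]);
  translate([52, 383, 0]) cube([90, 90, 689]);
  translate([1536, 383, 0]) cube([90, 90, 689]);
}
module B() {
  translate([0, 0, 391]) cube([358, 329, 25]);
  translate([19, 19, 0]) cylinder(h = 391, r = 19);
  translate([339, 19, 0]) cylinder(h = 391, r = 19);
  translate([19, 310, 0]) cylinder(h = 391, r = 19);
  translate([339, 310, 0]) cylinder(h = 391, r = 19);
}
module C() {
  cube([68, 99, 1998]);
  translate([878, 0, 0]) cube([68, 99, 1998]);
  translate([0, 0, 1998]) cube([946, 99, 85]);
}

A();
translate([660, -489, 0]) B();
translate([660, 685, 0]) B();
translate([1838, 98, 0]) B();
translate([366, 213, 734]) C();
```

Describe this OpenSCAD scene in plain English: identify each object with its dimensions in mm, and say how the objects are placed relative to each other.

A is a table: top 1678 mm (x) × 525 mm (y), 45 mm thick, upper face at z = 734 mm, on four 90×90 mm square legs, each inset 52 mm from the nearest pair of top edges, running from z = 0 to the bottom of the top.

B is a four-legged stool. The seat is a 358×329×25 mm slab whose top surface is at z = 416 mm; four round legs, each 38 mm in diameter, run from the floor (z = 0) to the underside of the seat, each leg's axis is inset half a diameter from the nearest pair of seat edges (so the leg's bounding box is flush with the corner).

C is a rectangular door frame: two vertical jambs of 68×99 mm section, 1998 mm tall, with a clear opening 810 mm wide between their inner faces. A header 85 mm tall and 99 mm deep lies on top of the jambs and spans the full outside width.

Three stools sit around the table at the −y, +y, +x sides. The door frame is on top of the table, centred.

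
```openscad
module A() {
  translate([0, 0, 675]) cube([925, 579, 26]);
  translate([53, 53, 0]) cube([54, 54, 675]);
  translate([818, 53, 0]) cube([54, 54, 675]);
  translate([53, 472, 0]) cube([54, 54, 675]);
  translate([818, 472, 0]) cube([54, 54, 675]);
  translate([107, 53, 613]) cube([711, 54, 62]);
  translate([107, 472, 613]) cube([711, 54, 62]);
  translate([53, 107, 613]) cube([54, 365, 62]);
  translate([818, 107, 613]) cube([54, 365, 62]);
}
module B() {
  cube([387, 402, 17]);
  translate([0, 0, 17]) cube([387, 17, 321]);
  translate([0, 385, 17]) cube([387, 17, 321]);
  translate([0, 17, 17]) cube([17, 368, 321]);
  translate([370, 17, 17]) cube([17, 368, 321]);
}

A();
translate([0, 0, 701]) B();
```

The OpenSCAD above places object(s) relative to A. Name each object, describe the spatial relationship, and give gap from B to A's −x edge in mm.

A is a table. B is an open box. The open box is on top of the table. The gap from the open box to the table's −x edge is 0 mm.

The open box's min-x is at 0; the table's min-x is 0; gap = 0 mm.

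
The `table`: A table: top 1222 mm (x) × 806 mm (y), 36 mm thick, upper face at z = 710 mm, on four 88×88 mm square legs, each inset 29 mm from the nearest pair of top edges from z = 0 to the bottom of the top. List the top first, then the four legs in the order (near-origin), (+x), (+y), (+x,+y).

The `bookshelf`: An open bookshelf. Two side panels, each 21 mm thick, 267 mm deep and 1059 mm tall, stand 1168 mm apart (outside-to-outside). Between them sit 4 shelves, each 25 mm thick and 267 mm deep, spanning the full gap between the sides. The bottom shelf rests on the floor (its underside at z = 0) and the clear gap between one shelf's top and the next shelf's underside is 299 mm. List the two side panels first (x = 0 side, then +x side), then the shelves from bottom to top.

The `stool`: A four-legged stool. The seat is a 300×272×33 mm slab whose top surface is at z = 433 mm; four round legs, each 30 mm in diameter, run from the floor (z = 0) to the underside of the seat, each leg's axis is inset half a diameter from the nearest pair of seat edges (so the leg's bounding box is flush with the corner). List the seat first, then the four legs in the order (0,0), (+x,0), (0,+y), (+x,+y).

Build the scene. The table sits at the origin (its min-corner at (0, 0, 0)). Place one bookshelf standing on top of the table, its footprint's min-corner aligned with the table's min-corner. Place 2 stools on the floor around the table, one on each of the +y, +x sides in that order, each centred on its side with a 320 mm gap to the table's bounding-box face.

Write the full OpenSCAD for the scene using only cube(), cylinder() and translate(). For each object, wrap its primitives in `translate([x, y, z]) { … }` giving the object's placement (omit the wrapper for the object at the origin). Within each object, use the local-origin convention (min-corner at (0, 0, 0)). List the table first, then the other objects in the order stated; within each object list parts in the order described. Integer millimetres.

translate([0, 0, 674]) cube([1222, 806, 36]);
translate([29, 29, 0]) cube([88, 88, 674]);
translate([1105, 29, 0]) cube([88, 88, 674]);
translate([29, 689, 0]) cube([88, 88, 674]);
translate([1105, 689, 0]) cube([88, 88, 674]);
translate([0, 0, 710]) {
  cube([21, 267, 1059]);
  translate([1147, 0, 0]) cube([21, 267, 1059]);
  translate([21, 0, 0]) cube([1126, 267, 25]);
  translate([21, 0, 324]) cube([1126, 267, 25]);
  translate([21, 0, 648]) cube([1126, 267, 25]);
  translate([21, 0, 972]) cube([1126, 267, 25]);
}
translate([461, 1126, 0]) {
  translate([0, 0, 400]) cube([300, 272, 33]);
  translate([15, 15, 0]) cylinder(h = 400, r = 15);
  translate([285, 15, 0]) cylinder(h = 400, r = 15);
  translate([15, 257, 0]) cylinder(h = 400, r = 15);
  translate([285, 257, 0]) cylinder(h = 400, r = 15);
}
translate([1542, 267, 0]) {
  translate([0, 0, 400]) cube([300, 272, 33]);
  translate([15, 15, 0]) cylinder(h = 400, r = 15);
  translate([285, 15, 0]) cylinder(h = 400, r = 15);
  translate([15, 257, 0]) cylinder(h = 400, r = 15);
  translate([285, 257, 0]) cylinder(h = 400, r = 15);
}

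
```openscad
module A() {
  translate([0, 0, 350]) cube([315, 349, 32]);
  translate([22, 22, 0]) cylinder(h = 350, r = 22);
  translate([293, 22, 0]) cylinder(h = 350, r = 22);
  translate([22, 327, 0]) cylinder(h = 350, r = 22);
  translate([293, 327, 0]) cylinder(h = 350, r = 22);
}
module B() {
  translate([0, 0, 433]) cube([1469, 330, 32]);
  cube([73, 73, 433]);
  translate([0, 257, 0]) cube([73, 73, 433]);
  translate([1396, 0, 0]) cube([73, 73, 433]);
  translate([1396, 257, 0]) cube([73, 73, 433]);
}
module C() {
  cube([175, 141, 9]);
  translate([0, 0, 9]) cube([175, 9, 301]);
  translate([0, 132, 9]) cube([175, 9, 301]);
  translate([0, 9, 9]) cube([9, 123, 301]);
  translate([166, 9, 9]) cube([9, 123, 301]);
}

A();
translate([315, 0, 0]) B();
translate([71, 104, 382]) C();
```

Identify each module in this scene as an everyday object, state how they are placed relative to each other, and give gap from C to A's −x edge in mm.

A is a stool. B is a bench. C is an open box. The bench is against the stool's +x side, with their −y faces flush. The open box is on top of the stool. The gap from the open box to the stool's −x edge is 71 mm.

The open box's min-x is at 71; the stool's min-x is 0; gap = 71 mm.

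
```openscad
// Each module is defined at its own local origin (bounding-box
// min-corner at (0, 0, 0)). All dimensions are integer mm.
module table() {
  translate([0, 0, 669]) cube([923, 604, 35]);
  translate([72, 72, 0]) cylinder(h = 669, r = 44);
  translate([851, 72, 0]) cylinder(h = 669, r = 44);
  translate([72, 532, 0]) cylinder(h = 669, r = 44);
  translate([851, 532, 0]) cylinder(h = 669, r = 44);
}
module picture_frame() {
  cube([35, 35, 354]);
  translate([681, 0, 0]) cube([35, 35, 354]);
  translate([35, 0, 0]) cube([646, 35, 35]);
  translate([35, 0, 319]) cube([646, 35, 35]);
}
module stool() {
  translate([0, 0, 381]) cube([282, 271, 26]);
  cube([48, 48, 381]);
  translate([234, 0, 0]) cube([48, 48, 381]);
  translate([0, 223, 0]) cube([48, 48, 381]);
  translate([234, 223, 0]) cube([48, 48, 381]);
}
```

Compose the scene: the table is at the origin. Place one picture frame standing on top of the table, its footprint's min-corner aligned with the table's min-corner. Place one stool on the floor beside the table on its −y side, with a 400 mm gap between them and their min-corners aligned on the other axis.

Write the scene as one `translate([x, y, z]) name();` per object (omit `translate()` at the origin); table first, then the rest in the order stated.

table();
translate([0, 0, 704]) picture_frame();
translate([0, -671, 0]) stool();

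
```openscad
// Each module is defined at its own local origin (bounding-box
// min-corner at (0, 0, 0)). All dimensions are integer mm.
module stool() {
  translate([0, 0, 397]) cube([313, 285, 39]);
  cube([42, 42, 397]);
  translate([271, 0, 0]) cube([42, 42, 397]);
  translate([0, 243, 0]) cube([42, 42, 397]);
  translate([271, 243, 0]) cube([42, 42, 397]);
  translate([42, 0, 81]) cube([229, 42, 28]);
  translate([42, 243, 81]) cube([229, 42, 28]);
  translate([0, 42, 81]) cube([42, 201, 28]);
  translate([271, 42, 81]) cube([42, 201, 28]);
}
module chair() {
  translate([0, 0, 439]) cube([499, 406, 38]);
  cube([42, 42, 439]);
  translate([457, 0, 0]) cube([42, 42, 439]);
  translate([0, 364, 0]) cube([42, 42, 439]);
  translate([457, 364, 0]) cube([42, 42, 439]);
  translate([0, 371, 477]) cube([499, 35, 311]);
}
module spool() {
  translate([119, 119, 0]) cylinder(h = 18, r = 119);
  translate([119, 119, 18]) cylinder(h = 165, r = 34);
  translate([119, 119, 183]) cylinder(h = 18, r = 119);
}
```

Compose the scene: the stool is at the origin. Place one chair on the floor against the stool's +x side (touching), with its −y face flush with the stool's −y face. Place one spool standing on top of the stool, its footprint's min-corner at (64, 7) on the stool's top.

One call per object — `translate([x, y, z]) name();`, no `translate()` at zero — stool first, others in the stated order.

stool();
translate([313, 0, 0]) chair();
translate([64, 7, 436]) spool();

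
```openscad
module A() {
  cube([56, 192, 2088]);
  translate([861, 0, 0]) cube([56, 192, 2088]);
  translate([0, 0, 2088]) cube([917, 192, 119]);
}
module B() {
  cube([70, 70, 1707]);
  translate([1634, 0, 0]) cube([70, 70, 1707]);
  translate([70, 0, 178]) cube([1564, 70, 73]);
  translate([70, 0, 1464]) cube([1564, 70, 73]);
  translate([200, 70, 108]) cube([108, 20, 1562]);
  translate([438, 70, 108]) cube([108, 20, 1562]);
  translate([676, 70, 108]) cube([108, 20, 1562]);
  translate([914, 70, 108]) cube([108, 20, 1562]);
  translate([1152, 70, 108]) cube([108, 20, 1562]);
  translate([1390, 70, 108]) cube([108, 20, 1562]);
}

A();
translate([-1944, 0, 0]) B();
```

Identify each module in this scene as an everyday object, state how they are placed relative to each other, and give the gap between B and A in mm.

A is a door frame. B is a fence section. The fence section is on the floor beside the door frame on its −x side. The gap between the fence section and the door frame is 240 mm.

The fence section's nearest face is 240 mm from the door frame's −x face.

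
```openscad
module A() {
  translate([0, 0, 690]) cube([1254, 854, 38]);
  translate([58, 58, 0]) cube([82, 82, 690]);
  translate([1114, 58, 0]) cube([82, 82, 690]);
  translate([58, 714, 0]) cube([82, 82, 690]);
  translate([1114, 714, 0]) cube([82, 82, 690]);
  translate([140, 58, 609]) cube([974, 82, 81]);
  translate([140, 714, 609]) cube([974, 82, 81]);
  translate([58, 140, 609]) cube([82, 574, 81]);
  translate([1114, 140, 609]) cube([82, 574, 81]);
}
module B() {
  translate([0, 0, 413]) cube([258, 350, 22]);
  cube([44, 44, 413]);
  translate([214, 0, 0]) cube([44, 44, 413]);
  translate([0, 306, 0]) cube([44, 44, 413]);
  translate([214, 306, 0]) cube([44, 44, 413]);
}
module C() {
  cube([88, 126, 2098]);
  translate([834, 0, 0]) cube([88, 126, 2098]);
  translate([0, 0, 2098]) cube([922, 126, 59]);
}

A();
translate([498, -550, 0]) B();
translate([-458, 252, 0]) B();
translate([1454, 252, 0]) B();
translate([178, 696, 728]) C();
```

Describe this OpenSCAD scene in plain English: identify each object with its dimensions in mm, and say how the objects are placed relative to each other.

A is a rectangular dining table. The top is 1254×854×38 mm with its upper surface at z = 728 mm. It stands on four 82×82 mm square legs, each inset 58 mm from the nearest pair of top edges, running from the floor to the underside of the top. Four apron rails, 82 mm thick and 81 mm tall, run between adjacent legs with their top edges flush with the underside of the top and their outer faces flush with the legs' outer faces.

B is a four-legged stool. The seat is 258×350 mm, 22 mm thick, top at z = 435 mm. It stands on four square legs, each 44×44 mm in cross-section, from z = 0 to the seat underside, each flush with a corner of the seat.

C is a door frame. The clear opening is 746 mm wide and 2098 mm high. Two 88 mm wide jambs, 126 mm deep, stand either side of the opening from the floor to the top of the opening. A 59 mm thick head sits across the top of both jambs, spanning the full outside width of the frame.

Three stools sit around the table at the −y, −x, +x sides. The door frame is on top of the table.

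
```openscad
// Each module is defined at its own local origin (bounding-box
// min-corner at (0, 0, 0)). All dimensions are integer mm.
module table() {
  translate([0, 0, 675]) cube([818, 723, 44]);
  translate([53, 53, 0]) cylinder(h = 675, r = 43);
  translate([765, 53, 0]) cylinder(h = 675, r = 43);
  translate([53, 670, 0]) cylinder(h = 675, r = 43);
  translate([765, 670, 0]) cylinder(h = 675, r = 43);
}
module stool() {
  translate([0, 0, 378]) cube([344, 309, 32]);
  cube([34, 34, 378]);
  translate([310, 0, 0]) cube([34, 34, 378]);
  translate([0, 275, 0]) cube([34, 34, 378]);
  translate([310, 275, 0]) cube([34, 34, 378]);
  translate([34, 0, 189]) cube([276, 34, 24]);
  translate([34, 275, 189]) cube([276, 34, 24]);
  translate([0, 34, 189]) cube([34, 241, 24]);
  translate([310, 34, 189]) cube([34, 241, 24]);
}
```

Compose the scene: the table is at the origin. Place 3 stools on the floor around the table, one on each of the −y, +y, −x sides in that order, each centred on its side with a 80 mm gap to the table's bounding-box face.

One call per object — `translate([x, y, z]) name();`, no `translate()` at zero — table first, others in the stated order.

table();
translate([237, -389, 0]) stool();
translate([237, 803, 0]) stool();
translate([-424, 207, 0]) stool();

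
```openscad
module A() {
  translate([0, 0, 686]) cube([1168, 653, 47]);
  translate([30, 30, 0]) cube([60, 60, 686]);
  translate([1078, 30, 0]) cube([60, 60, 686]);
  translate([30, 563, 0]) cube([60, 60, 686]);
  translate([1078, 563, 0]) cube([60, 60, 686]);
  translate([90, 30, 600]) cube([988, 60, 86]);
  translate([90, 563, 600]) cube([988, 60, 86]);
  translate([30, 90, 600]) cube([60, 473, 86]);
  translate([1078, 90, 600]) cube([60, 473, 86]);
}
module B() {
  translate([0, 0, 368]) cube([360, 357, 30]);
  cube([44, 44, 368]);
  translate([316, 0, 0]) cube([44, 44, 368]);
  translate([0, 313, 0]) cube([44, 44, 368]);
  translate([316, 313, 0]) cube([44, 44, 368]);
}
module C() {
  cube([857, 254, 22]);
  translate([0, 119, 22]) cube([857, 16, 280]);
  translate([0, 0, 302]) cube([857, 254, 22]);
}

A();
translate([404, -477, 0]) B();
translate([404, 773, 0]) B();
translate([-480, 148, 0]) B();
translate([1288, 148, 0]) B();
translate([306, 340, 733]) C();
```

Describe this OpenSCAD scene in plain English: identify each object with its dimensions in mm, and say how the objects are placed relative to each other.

A is a rectangular dining table. The top is 1168×653×47 mm with its upper surface at z = 733 mm. It stands on four 60×60 mm square legs, each inset 30 mm from the nearest pair of top edges, running from the floor to the underside of the top. Four apron rails, 60 mm thick and 86 mm tall, run between adjacent legs with their top edges flush with the underside of the top and their outer faces flush with the legs' outer faces.

B is a four-legged stool. The seat is 360×357 mm, 30 mm thick, top at z = 398 mm. It stands on four square legs, each 44×44 mm in cross-section, from z = 0 to the seat underside, each flush with a corner of the seat.

C is an I-beam lying along x, 857 mm long. Overall section height 324 mm. Two flanges 254 mm wide (y) and 22 mm thick, one on the floor and one at the top; a web 16 mm thick runs between them, centred on the flange width.

Four stools sit around the table at the −y, +y, −x, +x sides. The I-beam is on top of the table.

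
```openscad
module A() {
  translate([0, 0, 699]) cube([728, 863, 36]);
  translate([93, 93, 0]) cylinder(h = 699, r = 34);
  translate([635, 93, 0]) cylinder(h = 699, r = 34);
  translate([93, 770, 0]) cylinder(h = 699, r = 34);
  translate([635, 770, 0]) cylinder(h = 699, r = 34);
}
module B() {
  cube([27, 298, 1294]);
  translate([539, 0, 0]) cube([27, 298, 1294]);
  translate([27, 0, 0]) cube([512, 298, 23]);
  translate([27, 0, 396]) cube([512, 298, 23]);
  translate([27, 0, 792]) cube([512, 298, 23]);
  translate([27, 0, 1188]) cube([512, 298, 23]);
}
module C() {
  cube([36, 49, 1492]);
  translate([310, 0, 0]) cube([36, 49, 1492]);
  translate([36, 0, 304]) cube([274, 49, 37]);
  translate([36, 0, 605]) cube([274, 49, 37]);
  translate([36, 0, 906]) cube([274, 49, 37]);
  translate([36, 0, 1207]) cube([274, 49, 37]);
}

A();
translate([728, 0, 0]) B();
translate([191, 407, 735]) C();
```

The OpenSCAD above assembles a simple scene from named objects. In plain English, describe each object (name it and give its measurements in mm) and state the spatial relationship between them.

A is a rectangular dining table. The top is 728×863×36 mm with its upper surface at z = 735 mm. It stands on four round legs of 68 mm diameter, each leg's bounding box inset 59 mm from the nearest pair of top edges, running from the floor to the underside of the top.

B is an open bookshelf. Two side panels, each 27 mm thick, 298 mm deep and 1294 mm tall, stand 566 mm apart (outside-to-outside). Between them sit 4 shelves, each 23 mm thick and 298 mm deep, spanning the full gap between the sides. The bottom shelf rests on the floor (its underside at z = 0) and the clear gap between one shelf's top and the next shelf's underside is 373 mm.

C is a straight ladder. Two 36×49 mm vertical rails, 1492 mm tall, stand 346 mm apart (outside-to-outside) with their front faces coplanar on the −y side. 4 rungs, each 49 mm deep and 37 mm tall, span between the inner faces of the rails, front faces flush with the rails. The lowest rung's underside is at z = 304 mm and rungs are spaced 301 mm apart (underside to underside).

The bookshelf is against the table's +x side, with their −y faces flush. The ladder is on top of the table, centred.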